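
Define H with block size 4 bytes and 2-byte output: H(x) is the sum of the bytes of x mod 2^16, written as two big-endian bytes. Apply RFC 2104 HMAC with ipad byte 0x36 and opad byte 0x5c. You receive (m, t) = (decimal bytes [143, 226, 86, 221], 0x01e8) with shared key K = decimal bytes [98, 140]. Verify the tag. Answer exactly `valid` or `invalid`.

Key decimal bytes [98, 140] = 62 8c is 2 bytes ≤ B = 4; zero-pad to 4 bytes: K' = 62 8c 00 00.
K' ⊕ ipad = 54 ba 36 36; K' ⊕ opad = 3e d0 5c 5c.
Inner hash: sum = 84+186+54+54+143+226+86+221 = 1054 → 04 1e.
Outer hash (recomputed tag): sum = 62+208+92+92+4+30 = 488 → 01 e8.
Recomputed tag = 01e8; claimed = 01e8 → match.

valid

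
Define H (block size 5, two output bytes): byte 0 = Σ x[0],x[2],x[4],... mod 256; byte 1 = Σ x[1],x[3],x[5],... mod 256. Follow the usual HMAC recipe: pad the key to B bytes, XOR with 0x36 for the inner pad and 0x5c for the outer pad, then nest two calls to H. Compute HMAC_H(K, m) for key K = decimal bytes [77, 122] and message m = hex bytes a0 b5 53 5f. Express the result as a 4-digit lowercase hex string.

Key decimal bytes [77, 122] = 4d 7a is 2 bytes ≤ B = 5; zero-pad to 5 bytes: K' = 4d 7a 00 00 00.
K' ⊕ ipad = 7b 4c 36 36 36.  K' ⊕ opad = 11 26 5c 5c 5c.
Inner input = (K'⊕ipad) ∥ m = 7b 4c 36 36 36 ∥ a0 b5 53 5f.
Inner hash: even-index sum = 507 mod 256 = 251; odd-index sum = 373 mod 256 = 117 → fb 75.
Outer input = (K'⊕opad) ∥ inner = 11 26 5c 5c 5c ∥ fb 75.
Outer hash (tag): even-index sum = 318 mod 256 = 62; odd-index sum = 381 mod 256 = 125 → 3e 7d.

3e7d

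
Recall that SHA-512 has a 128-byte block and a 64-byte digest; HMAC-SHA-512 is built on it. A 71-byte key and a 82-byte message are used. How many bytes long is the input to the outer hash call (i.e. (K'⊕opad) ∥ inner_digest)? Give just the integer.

192

Key is 71 ≤ 128 bytes, zero-padded: |K'| = 128.
Outer input = (K'⊕opad) ∥ H(inner) → 128 + 64 = 192 bytes.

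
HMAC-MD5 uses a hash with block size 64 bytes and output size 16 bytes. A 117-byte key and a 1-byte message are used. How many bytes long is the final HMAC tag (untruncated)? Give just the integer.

The tag is one MD5 digest: 16 bytes.

16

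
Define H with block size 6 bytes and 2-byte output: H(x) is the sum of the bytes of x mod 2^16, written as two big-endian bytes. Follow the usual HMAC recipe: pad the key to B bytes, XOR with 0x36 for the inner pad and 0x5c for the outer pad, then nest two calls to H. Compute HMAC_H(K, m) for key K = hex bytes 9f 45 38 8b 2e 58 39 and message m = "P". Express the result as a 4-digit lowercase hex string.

02b5

Key hex bytes 9f 45 38 8b 2e 58 39 is 7 bytes > B = 6, so hash it first: H(key) = 02 66, then zero-pad to 6 bytes: K' = 02 66 00 00 00 00.
K' ⊕ ipad = 34 50 36 36 36 36.  K' ⊕ opad = 5e 3a 5c 5c 5c 5c.
Inner input = (K'⊕ipad) ∥ m = 34 50 36 36 36 36 ∥ 50.
Inner hash: sum = 52+80+54+54+54+54+80 = 428 → 01 ac.
Outer input = (K'⊕opad) ∥ inner = 5e 3a 5c 5c 5c 5c ∥ 01 ac.
Outer hash (tag): sum = 94+58+92+92+92+92+1+172 = 693 → 02 b5.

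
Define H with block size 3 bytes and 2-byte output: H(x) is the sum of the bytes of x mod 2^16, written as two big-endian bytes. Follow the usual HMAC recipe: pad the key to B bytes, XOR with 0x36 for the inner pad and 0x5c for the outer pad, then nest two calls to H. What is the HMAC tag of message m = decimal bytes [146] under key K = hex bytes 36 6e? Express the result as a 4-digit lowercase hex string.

0119

Key hex bytes 36 6e is 2 bytes ≤ B = 3; zero-pad to 3 bytes: K' = 36 6e 00.
K' ⊕ ipad = 00 58 36.  K' ⊕ opad = 6a 32 5c.
Inner input = (K'⊕ipad) ∥ m = 00 58 36 ∥ 92.
Inner hash: sum = 0+88+54+146 = 288 → 01 20.
Outer input = (K'⊕opad) ∥ inner = 6a 32 5c ∥ 01 20.
Outer hash (tag): sum = 106+50+92+1+32 = 281 → 01 19.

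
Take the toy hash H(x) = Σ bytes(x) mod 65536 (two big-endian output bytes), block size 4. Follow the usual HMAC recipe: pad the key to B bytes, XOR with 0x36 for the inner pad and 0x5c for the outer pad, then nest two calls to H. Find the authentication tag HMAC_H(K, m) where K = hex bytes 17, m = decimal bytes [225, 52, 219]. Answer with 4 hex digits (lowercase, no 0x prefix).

Key hex bytes 17 is 1 byte ≤ B = 4; zero-pad to 4 bytes: K' = 17 00 00 00.
K' ⊕ ipad = 21 36 36 36.  K' ⊕ opad = 4b 5c 5c 5c.
Inner input = (K'⊕ipad) ∥ m = 21 36 36 36 ∥ e1 34 db.
Inner hash: sum = 33+54+54+54+225+52+219 = 691 → 02 b3.
Outer input = (K'⊕opad) ∥ inner = 4b 5c 5c 5c ∥ 02 b3.
Outer hash (tag): sum = 75+92+92+92+2+179 = 532 → 02 14.

0214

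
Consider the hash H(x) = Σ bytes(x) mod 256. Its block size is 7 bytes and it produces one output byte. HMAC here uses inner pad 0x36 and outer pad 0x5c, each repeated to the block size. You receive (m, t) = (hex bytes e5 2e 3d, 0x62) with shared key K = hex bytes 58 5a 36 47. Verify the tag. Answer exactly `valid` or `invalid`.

Key hex bytes 58 5a 36 47 is 4 bytes ≤ B = 7; zero-pad to 7 bytes: K' = 58 5a 36 47 00 00 00.
K' ⊕ ipad = 6e 6c 00 71 36 36 36; K' ⊕ opad = 04 06 6a 1b 5c 5c 5c.
Inner hash: sum = 110+108+0+113+54+54+54+229+46+61 = 829; mod 256 = 61 → 3d.
Outer hash (recomputed tag): sum = 4+6+106+27+92+92+92+61 = 480; mod 256 = 224 → e0.
Recomputed tag = e0; claimed = 62 → mismatch.

invalid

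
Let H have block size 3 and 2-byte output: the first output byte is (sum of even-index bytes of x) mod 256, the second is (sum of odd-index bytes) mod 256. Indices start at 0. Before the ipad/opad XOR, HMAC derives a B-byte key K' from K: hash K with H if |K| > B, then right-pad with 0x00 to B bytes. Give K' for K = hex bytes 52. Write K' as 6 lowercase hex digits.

520000

Key hex bytes 52 is 1 byte ≤ B = 3; zero-pad to 3 bytes: K' = 52 00 00.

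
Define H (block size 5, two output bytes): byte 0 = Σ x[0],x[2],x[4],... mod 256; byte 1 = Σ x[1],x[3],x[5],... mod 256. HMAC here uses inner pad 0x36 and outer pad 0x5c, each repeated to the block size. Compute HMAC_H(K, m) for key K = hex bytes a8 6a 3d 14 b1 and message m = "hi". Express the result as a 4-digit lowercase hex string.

Key hex bytes a8 6a 3d 14 b1 is exactly B = 5 bytes: K' = a8 6a 3d 14 b1.
K' ⊕ ipad = 9e 5c 0b 22 87.  K' ⊕ opad = f4 36 61 48 ed.
Inner input = (K'⊕ipad) ∥ m = 9e 5c 0b 22 87 ∥ 68 69.
Inner hash: even-index sum = 409 mod 256 = 153; odd-index sum = 230 mod 256 = 230 → 99 e6.
Outer input = (K'⊕opad) ∥ inner = f4 36 61 48 ed ∥ 99 e6.
Outer hash (tag): even-index sum = 808 mod 256 = 40; odd-index sum = 279 mod 256 = 23 → 28 17.

2817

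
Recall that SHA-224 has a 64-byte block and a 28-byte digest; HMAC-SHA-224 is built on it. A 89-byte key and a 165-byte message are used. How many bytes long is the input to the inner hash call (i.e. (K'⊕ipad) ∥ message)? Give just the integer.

229

Key is 89 > 64 bytes, so it is hashed to 28 bytes then zero-padded to 64: |K'| = 64.
Inner input = (K'⊕ipad) ∥ m → 64 + 165 = 229 bytes.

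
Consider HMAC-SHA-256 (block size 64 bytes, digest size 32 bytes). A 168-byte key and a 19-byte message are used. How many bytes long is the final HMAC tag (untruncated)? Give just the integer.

The tag is one SHA-256 digest: 32 bytes.

32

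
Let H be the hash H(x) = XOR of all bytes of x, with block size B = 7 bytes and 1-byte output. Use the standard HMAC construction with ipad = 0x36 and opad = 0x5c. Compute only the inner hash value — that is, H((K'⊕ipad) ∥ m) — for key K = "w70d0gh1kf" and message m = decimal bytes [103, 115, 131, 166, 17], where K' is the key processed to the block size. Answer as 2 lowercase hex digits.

Key "w70d0gh1kf" = 77 37 30 64 30 67 68 31 6b 66 is 10 bytes > B = 7, so hash it first: H(key) = 17, then zero-pad to 7 bytes: K' = 17 00 00 00 00 00 00.
K' ⊕ ipad = 21 36 36 36 36 36 36.
Inner input = 21 36 36 36 36 36 36 ∥ 67 73 83 a6 11.
Inner hash: XOR 21⊕36⊕36⊕36⊕36⊕36⊕36⊕67⊕73⊕83⊕a6⊕11 = 01.

01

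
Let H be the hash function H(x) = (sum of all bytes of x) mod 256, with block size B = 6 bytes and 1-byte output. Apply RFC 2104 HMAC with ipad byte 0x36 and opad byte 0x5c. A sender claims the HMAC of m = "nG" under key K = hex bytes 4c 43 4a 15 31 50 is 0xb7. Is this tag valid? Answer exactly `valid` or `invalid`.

Key hex bytes 4c 43 4a 15 31 50 is exactly B = 6 bytes: K' = 4c 43 4a 15 31 50.
K' ⊕ ipad = 7a 75 7c 23 07 66; K' ⊕ opad = 10 1f 16 49 6d 0c.
Inner hash: sum = 122+117+124+35+7+102+110+71 = 688; mod 256 = 176 → b0.
Outer hash (recomputed tag): sum = 16+31+22+73+109+12+176 = 439; mod 256 = 183 → b7.
Recomputed tag = b7; claimed = b7 → match.

valid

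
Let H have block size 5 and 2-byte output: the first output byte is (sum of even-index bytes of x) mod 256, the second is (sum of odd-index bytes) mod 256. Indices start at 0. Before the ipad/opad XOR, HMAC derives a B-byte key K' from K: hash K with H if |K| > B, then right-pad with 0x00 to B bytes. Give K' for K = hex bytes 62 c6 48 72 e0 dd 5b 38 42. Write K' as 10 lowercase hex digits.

274d000000

|K| = 9 > B = 5, so first hash the key.
H(K): even-index sum = 551 mod 256 = 39; odd-index sum = 589 mod 256 = 77 → 27 4d.
Zero-pad H(K) = 27 4d to 5 bytes: K' = 27 4d 00 00 00.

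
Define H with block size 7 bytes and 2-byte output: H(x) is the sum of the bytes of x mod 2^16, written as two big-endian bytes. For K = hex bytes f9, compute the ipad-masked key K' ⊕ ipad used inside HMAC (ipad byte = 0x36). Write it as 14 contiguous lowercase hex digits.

cf363636363636

Key hex bytes f9 is 1 byte ≤ B = 7; zero-pad to 7 bytes: K' = f9 00 00 00 00 00 00.
XOR each byte with 0x36: f9⊕36=cf, 00⊕36=36, 00⊕36=36, 00⊕36=36, 00⊕36=36, 00⊕36=36, 00⊕36=36.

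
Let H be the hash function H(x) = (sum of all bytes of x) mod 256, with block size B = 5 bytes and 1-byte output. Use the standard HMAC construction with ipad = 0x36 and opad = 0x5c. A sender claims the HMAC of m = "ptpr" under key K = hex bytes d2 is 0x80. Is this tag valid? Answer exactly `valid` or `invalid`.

Key hex bytes d2 is 1 byte ≤ B = 5; zero-pad to 5 bytes: K' = d2 00 00 00 00.
K' ⊕ ipad = e4 36 36 36 36; K' ⊕ opad = 8e 5c 5c 5c 5c.
Inner hash: sum = 228+54+54+54+54+112+116+112+114 = 898; mod 256 = 130 → 82.
Outer hash (recomputed tag): sum = 142+92+92+92+92+130 = 640; mod 256 = 128 → 80.
Recomputed tag = 80; claimed = 80 → match.

valid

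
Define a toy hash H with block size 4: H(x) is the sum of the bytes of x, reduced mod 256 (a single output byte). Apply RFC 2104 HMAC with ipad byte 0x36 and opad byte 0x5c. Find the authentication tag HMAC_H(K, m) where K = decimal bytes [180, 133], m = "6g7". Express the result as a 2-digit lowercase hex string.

Key decimal bytes [180, 133] = b4 85 is 2 bytes ≤ B = 4; zero-pad to 4 bytes: K' = b4 85 00 00.
K' ⊕ ipad = 82 b3 36 36.  K' ⊕ opad = e8 d9 5c 5c.
Inner input = (K'⊕ipad) ∥ m = 82 b3 36 36 ∥ 36 67 37.
Inner hash: sum = 130+179+54+54+54+103+55 = 629; mod 256 = 117 → 75.
Outer input = (K'⊕opad) ∥ inner = e8 d9 5c 5c ∥ 75.
Outer hash (tag): sum = 232+217+92+92+117 = 750; mod 256 = 238 → ee.

ee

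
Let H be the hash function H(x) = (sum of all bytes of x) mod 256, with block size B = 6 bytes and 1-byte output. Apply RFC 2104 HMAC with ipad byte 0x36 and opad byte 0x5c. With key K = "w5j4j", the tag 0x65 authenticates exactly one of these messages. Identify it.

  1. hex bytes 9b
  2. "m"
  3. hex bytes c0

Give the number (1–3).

2

Key "w5j4j" = 77 35 6a 34 6a is 5 bytes ≤ B = 6; zero-pad to 6 bytes: K' = 77 35 6a 34 6a 00.
K' ⊕ ipad = 41 03 5c 02 5c 36; K' ⊕ opad = 2b 69 36 68 36 5c.
m1: inner = H(41 03 5c 02 5c 36 9b) = cf; tag = H(2b 69 36 68 36 5c cf) = 93
m2: inner = H(41 03 5c 02 5c 36 6d) = a1; tag = H(2b 69 36 68 36 5c a1) = 65 ← matches
m3: inner = H(41 03 5c 02 5c 36 c0) = f4; tag = H(2b 69 36 68 36 5c f4) = b8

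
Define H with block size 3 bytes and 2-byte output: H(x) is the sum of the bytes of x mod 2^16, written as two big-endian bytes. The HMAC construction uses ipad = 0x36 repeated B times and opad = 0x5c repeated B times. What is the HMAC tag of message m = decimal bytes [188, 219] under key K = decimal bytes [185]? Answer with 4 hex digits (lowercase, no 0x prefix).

Key decimal bytes [185] = b9 is 1 byte ≤ B = 3; zero-pad to 3 bytes: K' = b9 00 00.
K' ⊕ ipad = 8f 36 36.  K' ⊕ opad = e5 5c 5c.
Inner input = (K'⊕ipad) ∥ m = 8f 36 36 ∥ bc db.
Inner hash: sum = 143+54+54+188+219 = 658 → 02 92.
Outer input = (K'⊕opad) ∥ inner = e5 5c 5c ∥ 02 92.
Outer hash (tag): sum = 229+92+92+2+146 = 561 → 02 31.

0231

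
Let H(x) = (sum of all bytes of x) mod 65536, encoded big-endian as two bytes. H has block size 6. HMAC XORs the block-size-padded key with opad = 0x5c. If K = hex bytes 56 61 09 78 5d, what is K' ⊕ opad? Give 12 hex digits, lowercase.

Key hex bytes 56 61 09 78 5d is 5 bytes ≤ B = 6; zero-pad to 6 bytes: K' = 56 61 09 78 5d 00.
XOR each byte with 0x5c: 56⊕5c=0a, 61⊕5c=3d, 09⊕5c=55, 78⊕5c=24, 5d⊕5c=01, 00⊕5c=5c.

0a3d5524015c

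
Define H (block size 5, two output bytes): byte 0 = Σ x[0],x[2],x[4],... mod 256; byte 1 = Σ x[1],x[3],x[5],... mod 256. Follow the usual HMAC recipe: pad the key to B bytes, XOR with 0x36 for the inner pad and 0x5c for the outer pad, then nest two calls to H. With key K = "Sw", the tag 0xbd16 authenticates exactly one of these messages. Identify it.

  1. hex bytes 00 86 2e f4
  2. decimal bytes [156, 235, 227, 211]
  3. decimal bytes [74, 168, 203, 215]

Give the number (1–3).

2

Key "Sw" = 53 77 is 2 bytes ≤ B = 5; zero-pad to 5 bytes: K' = 53 77 00 00 00.
K' ⊕ ipad = 65 41 36 36 36; K' ⊕ opad = 0f 2b 5c 5c 5c.
m1: inner = H(65 41 36 36 36 00 86 2e f4) = 4b a5; tag = H(0f 2b 5c 5c 5c 4b a5) = 6cd2
m2: inner = H(65 41 36 36 36 9c eb e3 d3) = 8f f6; tag = H(0f 2b 5c 5c 5c 8f f6) = bd16 ← matches
m3: inner = H(65 41 36 36 36 4a a8 cb d7) = 50 8c; tag = H(0f 2b 5c 5c 5c 50 8c) = 53d7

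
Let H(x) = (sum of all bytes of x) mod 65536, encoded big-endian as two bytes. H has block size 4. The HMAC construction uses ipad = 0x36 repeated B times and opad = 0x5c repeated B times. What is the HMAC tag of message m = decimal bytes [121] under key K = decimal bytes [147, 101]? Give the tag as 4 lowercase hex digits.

029e

Key decimal bytes [147, 101] = 93 65 is 2 bytes ≤ B = 4; zero-pad to 4 bytes: K' = 93 65 00 00.
K' ⊕ ipad = a5 53 36 36.  K' ⊕ opad = cf 39 5c 5c.
Inner input = (K'⊕ipad) ∥ m = a5 53 36 36 ∥ 79.
Inner hash: sum = 165+83+54+54+121 = 477 → 01 dd.
Outer input = (K'⊕opad) ∥ inner = cf 39 5c 5c ∥ 01 dd.
Outer hash (tag): sum = 207+57+92+92+1+221 = 670 → 02 9e.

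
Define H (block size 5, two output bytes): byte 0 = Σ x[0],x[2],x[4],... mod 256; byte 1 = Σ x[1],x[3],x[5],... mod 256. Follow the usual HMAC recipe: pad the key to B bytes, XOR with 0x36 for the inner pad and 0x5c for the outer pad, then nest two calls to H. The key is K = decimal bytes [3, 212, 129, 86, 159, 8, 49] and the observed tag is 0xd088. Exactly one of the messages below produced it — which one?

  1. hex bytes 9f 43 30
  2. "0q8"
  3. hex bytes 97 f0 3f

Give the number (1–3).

3

Key decimal bytes [3, 212, 129, 86, 159, 8, 49] = 03 d4 81 56 9f 08 31 is 7 bytes > B = 5, so hash it first: H(key) = 54 32, then zero-pad to 5 bytes: K' = 54 32 00 00 00.
K' ⊕ ipad = 62 04 36 36 36; K' ⊕ opad = 08 6e 5c 5c 5c.
m1: inner = H(62 04 36 36 36 9f 43 30) = 11 09; tag = H(08 6e 5c 5c 5c 11 09) = c9db
m2: inner = H(62 04 36 36 36 30 71 38) = 3f a2; tag = H(08 6e 5c 5c 5c 3f a2) = 6209
m3: inner = H(62 04 36 36 36 97 f0 3f) = be 10; tag = H(08 6e 5c 5c 5c be 10) = d088 ← matches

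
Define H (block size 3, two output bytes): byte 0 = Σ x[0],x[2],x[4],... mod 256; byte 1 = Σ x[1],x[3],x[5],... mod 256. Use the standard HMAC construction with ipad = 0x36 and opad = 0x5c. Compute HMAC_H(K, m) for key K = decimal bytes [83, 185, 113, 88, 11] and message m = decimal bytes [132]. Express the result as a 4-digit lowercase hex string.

Key decimal bytes [83, 185, 113, 88, 11] = 53 b9 71 58 0b is 5 bytes > B = 3, so hash it first: H(key) = cf 11, then zero-pad to 3 bytes: K' = cf 11 00.
K' ⊕ ipad = f9 27 36.  K' ⊕ opad = 93 4d 5c.
Inner input = (K'⊕ipad) ∥ m = f9 27 36 ∥ 84.
Inner hash: even-index sum = 303 mod 256 = 47; odd-index sum = 171 mod 256 = 171 → 2f ab.
Outer input = (K'⊕opad) ∥ inner = 93 4d 5c ∥ 2f ab.
Outer hash (tag): even-index sum = 410 mod 256 = 154; odd-index sum = 124 mod 256 = 124 → 9a 7c.

9a7c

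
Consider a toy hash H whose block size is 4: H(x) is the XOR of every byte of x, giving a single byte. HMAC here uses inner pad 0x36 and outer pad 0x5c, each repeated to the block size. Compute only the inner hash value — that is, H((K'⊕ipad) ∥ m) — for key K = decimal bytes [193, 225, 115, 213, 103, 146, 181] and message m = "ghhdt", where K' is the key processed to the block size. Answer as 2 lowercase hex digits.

b1

Key decimal bytes [193, 225, 115, 213, 103, 146, 181] = c1 e1 73 d5 67 92 b5 is 7 bytes > B = 4, so hash it first: H(key) = c6, then zero-pad to 4 bytes: K' = c6 00 00 00.
K' ⊕ ipad = f0 36 36 36.
Inner input = f0 36 36 36 ∥ 67 68 68 64 74.
Inner hash: XOR f0⊕36⊕36⊕36⊕67⊕68⊕68⊕64⊕74 = b1.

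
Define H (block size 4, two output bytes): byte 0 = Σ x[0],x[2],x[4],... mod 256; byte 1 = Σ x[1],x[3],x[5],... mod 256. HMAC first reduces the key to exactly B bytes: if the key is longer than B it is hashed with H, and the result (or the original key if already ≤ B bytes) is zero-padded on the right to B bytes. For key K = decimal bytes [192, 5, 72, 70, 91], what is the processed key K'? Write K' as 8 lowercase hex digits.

|K| = 5 > B = 4, so first hash the key.
H(K): even-index sum = 355 mod 256 = 99; odd-index sum = 75 mod 256 = 75 → 63 4b.
Zero-pad H(K) = 63 4b to 4 bytes: K' = 63 4b 00 00.

634b0000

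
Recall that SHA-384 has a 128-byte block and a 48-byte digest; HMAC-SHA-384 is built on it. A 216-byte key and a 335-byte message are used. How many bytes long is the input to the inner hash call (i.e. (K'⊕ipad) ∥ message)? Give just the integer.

463

Key is 216 > 128 bytes, so it is hashed to 48 bytes then zero-padded to 128: |K'| = 128.
Inner input = (K'⊕ipad) ∥ m → 128 + 335 = 463 bytes.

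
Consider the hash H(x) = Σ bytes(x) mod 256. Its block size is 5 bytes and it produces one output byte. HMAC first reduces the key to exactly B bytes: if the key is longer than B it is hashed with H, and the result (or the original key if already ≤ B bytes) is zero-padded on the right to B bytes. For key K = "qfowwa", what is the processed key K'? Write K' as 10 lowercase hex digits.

|K| = 6 > B = 5, so first hash the key.
H(K): sum = 113+102+111+119+119+97 = 661; mod 256 = 149 → 95.
Zero-pad H(K) = 95 to 5 bytes: K' = 95 00 00 00 00.

9500000000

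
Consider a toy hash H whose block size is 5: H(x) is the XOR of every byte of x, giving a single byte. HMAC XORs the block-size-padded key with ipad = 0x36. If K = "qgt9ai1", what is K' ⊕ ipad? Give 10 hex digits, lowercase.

5436363636

Key "qgt9ai1" = 71 67 74 39 61 69 31 is 7 bytes > B = 5, so hash it first: H(key) = 62, then zero-pad to 5 bytes: K' = 62 00 00 00 00.
XOR each byte with 0x36: 62⊕36=54, 00⊕36=36, 00⊕36=36, 00⊕36=36, 00⊕36=36.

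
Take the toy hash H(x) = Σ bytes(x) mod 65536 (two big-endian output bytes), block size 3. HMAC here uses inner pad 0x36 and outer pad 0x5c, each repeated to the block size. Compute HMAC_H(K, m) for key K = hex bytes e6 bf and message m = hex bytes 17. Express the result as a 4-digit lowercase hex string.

Key hex bytes e6 bf is 2 bytes ≤ B = 3; zero-pad to 3 bytes: K' = e6 bf 00.
K' ⊕ ipad = d0 89 36.  K' ⊕ opad = ba e3 5c.
Inner input = (K'⊕ipad) ∥ m = d0 89 36 ∥ 17.
Inner hash: sum = 208+137+54+23 = 422 → 01 a6.
Outer input = (K'⊕opad) ∥ inner = ba e3 5c ∥ 01 a6.
Outer hash (tag): sum = 186+227+92+1+166 = 672 → 02 a0.

02a0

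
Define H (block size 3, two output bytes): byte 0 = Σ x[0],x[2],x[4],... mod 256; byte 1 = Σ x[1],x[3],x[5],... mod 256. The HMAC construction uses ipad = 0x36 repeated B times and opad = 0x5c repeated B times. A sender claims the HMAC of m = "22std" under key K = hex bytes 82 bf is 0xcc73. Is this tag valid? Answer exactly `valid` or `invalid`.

valid

Key hex bytes 82 bf is 2 bytes ≤ B = 3; zero-pad to 3 bytes: K' = 82 bf 00.
K' ⊕ ipad = b4 89 36; K' ⊕ opad = de e3 5c.
Inner hash: even-index sum = 400 mod 256 = 144; odd-index sum = 402 mod 256 = 146 → 90 92.
Outer hash (recomputed tag): even-index sum = 460 mod 256 = 204; odd-index sum = 371 mod 256 = 115 → cc 73.
Recomputed tag = cc73; claimed = cc73 → match.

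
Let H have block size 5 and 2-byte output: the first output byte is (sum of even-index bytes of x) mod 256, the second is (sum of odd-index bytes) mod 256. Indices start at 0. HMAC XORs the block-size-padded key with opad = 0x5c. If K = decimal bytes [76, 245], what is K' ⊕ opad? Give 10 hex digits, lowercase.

Key decimal bytes [76, 245] = 4c f5 is 2 bytes ≤ B = 5; zero-pad to 5 bytes: K' = 4c f5 00 00 00.
XOR each byte with 0x5c: 4c⊕5c=10, f5⊕5c=a9, 00⊕5c=5c, 00⊕5c=5c, 00⊕5c=5c.

10a95c5c5c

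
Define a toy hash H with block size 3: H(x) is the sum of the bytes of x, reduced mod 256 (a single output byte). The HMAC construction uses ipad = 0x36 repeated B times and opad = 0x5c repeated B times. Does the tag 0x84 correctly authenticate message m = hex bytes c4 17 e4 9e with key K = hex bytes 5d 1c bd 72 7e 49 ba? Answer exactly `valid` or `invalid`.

Key hex bytes 5d 1c bd 72 7e 49 ba is 7 bytes > B = 3, so hash it first: H(key) = 29, then zero-pad to 3 bytes: K' = 29 00 00.
K' ⊕ ipad = 1f 36 36; K' ⊕ opad = 75 5c 5c.
Inner hash: sum = 31+54+54+196+23+228+158 = 744; mod 256 = 232 → e8.
Outer hash (recomputed tag): sum = 117+92+92+232 = 533; mod 256 = 21 → 15.
Recomputed tag = 15; claimed = 84 → mismatch.

invalid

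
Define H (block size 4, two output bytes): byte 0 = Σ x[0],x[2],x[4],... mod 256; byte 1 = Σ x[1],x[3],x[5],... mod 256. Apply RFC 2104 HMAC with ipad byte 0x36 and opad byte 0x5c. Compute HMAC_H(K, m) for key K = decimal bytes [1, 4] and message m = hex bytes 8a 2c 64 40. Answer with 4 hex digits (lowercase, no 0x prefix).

Key decimal bytes [1, 4] = 01 04 is 2 bytes ≤ B = 4; zero-pad to 4 bytes: K' = 01 04 00 00.
K' ⊕ ipad = 37 32 36 36.  K' ⊕ opad = 5d 58 5c 5c.
Inner input = (K'⊕ipad) ∥ m = 37 32 36 36 ∥ 8a 2c 64 40.
Inner hash: even-index sum = 347 mod 256 = 91; odd-index sum = 212 mod 256 = 212 → 5b d4.
Outer input = (K'⊕opad) ∥ inner = 5d 58 5c 5c ∥ 5b d4.
Outer hash (tag): even-index sum = 276 mod 256 = 20; odd-index sum = 392 mod 256 = 136 → 14 88.

1488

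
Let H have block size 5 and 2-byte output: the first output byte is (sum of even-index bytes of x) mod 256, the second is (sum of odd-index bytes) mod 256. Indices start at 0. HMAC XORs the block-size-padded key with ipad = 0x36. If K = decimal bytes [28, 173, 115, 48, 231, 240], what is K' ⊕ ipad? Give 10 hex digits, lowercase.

40fb363636

Key decimal bytes [28, 173, 115, 48, 231, 240] = 1c ad 73 30 e7 f0 is 6 bytes > B = 5, so hash it first: H(key) = 76 cd, then zero-pad to 5 bytes: K' = 76 cd 00 00 00.
XOR each byte with 0x36: 76⊕36=40, cd⊕36=fb, 00⊕36=36, 00⊕36=36, 00⊕36=36.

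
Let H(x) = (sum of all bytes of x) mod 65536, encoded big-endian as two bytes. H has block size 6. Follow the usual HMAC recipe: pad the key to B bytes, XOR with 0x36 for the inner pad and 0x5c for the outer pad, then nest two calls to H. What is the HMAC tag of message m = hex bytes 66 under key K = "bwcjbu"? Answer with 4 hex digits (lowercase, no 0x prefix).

Key "bwcjbu" = 62 77 63 6a 62 75 is exactly B = 6 bytes: K' = 62 77 63 6a 62 75.
K' ⊕ ipad = 54 41 55 5c 54 43.  K' ⊕ opad = 3e 2b 3f 36 3e 29.
Inner input = (K'⊕ipad) ∥ m = 54 41 55 5c 54 43 ∥ 66.
Inner hash: sum = 84+65+85+92+84+67+102 = 579 → 02 43.
Outer input = (K'⊕opad) ∥ inner = 3e 2b 3f 36 3e 29 ∥ 02 43.
Outer hash (tag): sum = 62+43+63+54+62+41+2+67 = 394 → 01 8a.

018a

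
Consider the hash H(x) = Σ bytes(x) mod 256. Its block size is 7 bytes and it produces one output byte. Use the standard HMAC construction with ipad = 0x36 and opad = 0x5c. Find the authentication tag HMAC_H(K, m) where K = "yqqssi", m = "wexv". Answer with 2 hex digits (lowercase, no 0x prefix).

34

Key "yqqssi" = 79 71 71 73 73 69 is 6 bytes ≤ B = 7; zero-pad to 7 bytes: K' = 79 71 71 73 73 69 00.
K' ⊕ ipad = 4f 47 47 45 45 5f 36.  K' ⊕ opad = 25 2d 2d 2f 2f 35 5c.
Inner input = (K'⊕ipad) ∥ m = 4f 47 47 45 45 5f 36 ∥ 77 65 78 76.
Inner hash: sum = 79+71+71+69+69+95+54+119+101+120+118 = 966; mod 256 = 198 → c6.
Outer input = (K'⊕opad) ∥ inner = 25 2d 2d 2f 2f 35 5c ∥ c6.
Outer hash (tag): sum = 37+45+45+47+47+53+92+198 = 564; mod 256 = 52 → 34.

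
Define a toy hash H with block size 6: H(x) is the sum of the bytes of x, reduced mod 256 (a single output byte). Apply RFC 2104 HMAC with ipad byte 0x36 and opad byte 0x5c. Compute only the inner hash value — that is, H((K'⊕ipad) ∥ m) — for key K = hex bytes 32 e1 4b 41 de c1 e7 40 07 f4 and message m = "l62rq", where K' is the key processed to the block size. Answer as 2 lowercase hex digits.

1b

Key hex bytes 32 e1 4b 41 de c1 e7 40 07 f4 is 10 bytes > B = 6, so hash it first: H(key) = 60, then zero-pad to 6 bytes: K' = 60 00 00 00 00 00.
K' ⊕ ipad = 56 36 36 36 36 36.
Inner input = 56 36 36 36 36 36 ∥ 6c 36 32 72 71.
Inner hash: sum = 86+54+54+54+54+54+108+54+50+114+113 = 795; mod 256 = 27 → 1b.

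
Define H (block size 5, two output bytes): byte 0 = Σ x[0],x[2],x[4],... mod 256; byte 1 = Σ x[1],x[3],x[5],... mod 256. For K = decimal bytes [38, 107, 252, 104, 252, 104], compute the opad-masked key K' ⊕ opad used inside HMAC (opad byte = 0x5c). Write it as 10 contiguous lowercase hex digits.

Key decimal bytes [38, 107, 252, 104, 252, 104] = 26 6b fc 68 fc 68 is 6 bytes > B = 5, so hash it first: H(key) = 1e 3b, then zero-pad to 5 bytes: K' = 1e 3b 00 00 00.
XOR each byte with 0x5c: 1e⊕5c=42, 3b⊕5c=67, 00⊕5c=5c, 00⊕5c=5c, 00⊕5c=5c.

42675c5c5c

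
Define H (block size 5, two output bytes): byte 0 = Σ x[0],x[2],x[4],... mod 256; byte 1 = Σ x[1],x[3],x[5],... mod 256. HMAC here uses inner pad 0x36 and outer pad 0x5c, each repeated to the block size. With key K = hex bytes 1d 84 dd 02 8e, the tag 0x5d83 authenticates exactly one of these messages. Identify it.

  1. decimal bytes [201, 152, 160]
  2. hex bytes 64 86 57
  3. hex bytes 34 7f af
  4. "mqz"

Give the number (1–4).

3

Key hex bytes 1d 84 dd 02 8e is exactly B = 5 bytes: K' = 1d 84 dd 02 8e.
K' ⊕ ipad = 2b b2 eb 34 b8; K' ⊕ opad = 41 d8 81 5e d2.
m1: inner = H(2b b2 eb 34 b8 c9 98 a0) = 66 4f; tag = H(41 d8 81 5e d2 66 4f) = e39c
m2: inner = H(2b b2 eb 34 b8 64 86 57) = 54 a1; tag = H(41 d8 81 5e d2 54 a1) = 358a
m3: inner = H(2b b2 eb 34 b8 34 7f af) = 4d c9; tag = H(41 d8 81 5e d2 4d c9) = 5d83 ← matches
m4: inner = H(2b b2 eb 34 b8 6d 71 7a) = 3f cd; tag = H(41 d8 81 5e d2 3f cd) = 6175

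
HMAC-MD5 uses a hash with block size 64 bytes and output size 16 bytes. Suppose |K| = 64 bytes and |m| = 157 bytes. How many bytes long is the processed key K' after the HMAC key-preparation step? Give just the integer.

64

Key is 64 ≤ 64 bytes, zero-padded: |K'| = 64.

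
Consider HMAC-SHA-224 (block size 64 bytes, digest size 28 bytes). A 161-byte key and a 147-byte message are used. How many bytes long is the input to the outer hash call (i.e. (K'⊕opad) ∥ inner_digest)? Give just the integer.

92

Key is 161 > 64 bytes, so it is hashed to 28 bytes then zero-padded to 64: |K'| = 64.
Outer input = (K'⊕opad) ∥ H(inner) → 64 + 28 = 92 bytes.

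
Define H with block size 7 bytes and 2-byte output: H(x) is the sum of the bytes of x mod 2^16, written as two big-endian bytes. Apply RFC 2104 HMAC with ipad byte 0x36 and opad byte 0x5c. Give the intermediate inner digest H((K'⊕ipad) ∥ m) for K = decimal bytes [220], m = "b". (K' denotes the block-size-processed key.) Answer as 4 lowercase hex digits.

0290

Key decimal bytes [220] = dc is 1 byte ≤ B = 7; zero-pad to 7 bytes: K' = dc 00 00 00 00 00 00.
K' ⊕ ipad = ea 36 36 36 36 36 36.
Inner input = ea 36 36 36 36 36 36 ∥ 62.
Inner hash: sum = 234+54+54+54+54+54+54+98 = 656 → 02 90.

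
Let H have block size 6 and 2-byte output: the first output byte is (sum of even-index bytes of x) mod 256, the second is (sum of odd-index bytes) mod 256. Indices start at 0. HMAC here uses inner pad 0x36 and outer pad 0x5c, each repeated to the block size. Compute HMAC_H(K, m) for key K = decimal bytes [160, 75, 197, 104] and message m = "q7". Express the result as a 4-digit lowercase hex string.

Key decimal bytes [160, 75, 197, 104] = a0 4b c5 68 is 4 bytes ≤ B = 6; zero-pad to 6 bytes: K' = a0 4b c5 68 00 00.
K' ⊕ ipad = 96 7d f3 5e 36 36.  K' ⊕ opad = fc 17 99 34 5c 5c.
Inner input = (K'⊕ipad) ∥ m = 96 7d f3 5e 36 36 ∥ 71 37.
Inner hash: even-index sum = 560 mod 256 = 48; odd-index sum = 328 mod 256 = 72 → 30 48.
Outer input = (K'⊕opad) ∥ inner = fc 17 99 34 5c 5c ∥ 30 48.
Outer hash (tag): even-index sum = 545 mod 256 = 33; odd-index sum = 239 mod 256 = 239 → 21 ef.

21ef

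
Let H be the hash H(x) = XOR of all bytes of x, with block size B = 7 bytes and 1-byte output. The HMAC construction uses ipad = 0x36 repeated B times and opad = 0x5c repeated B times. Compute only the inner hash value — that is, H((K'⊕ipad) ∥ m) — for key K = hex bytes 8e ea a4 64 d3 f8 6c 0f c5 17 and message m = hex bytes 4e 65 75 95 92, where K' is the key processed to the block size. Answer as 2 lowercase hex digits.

51

Key hex bytes 8e ea a4 64 d3 f8 6c 0f c5 17 is 10 bytes > B = 7, so hash it first: H(key) = 3e, then zero-pad to 7 bytes: K' = 3e 00 00 00 00 00 00.
K' ⊕ ipad = 08 36 36 36 36 36 36.
Inner input = 08 36 36 36 36 36 36 ∥ 4e 65 75 95 92.
Inner hash: XOR 08⊕36⊕36⊕36⊕36⊕36⊕36⊕4e⊕65⊕75⊕95⊕92 = 51.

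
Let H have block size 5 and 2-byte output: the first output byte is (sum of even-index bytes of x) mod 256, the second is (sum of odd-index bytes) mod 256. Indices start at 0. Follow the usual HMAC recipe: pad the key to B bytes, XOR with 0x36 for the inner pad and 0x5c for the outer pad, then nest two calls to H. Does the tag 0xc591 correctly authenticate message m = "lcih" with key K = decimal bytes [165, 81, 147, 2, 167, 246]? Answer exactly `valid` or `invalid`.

Key decimal bytes [165, 81, 147, 2, 167, 246] = a5 51 93 02 a7 f6 is 6 bytes > B = 5, so hash it first: H(key) = df 49, then zero-pad to 5 bytes: K' = df 49 00 00 00.
K' ⊕ ipad = e9 7f 36 36 36; K' ⊕ opad = 83 15 5c 5c 5c.
Inner hash: even-index sum = 544 mod 256 = 32; odd-index sum = 394 mod 256 = 138 → 20 8a.
Outer hash (recomputed tag): even-index sum = 453 mod 256 = 197; odd-index sum = 145 mod 256 = 145 → c5 91.
Recomputed tag = c591; claimed = c591 → match.

valid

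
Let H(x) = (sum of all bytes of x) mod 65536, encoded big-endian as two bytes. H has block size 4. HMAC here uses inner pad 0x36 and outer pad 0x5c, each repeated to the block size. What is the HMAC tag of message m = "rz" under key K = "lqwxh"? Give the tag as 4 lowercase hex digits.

020d

Key "lqwxh" = 6c 71 77 78 68 is 5 bytes > B = 4, so hash it first: H(key) = 02 34, then zero-pad to 4 bytes: K' = 02 34 00 00.
K' ⊕ ipad = 34 02 36 36.  K' ⊕ opad = 5e 68 5c 5c.
Inner input = (K'⊕ipad) ∥ m = 34 02 36 36 ∥ 72 7a.
Inner hash: sum = 52+2+54+54+114+122 = 398 → 01 8e.
Outer input = (K'⊕opad) ∥ inner = 5e 68 5c 5c ∥ 01 8e.
Outer hash (tag): sum = 94+104+92+92+1+142 = 525 → 02 0d.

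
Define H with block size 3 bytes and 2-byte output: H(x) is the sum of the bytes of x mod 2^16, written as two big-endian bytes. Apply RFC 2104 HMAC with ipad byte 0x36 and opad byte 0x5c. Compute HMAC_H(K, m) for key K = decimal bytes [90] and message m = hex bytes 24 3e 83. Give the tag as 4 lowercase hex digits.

Key decimal bytes [90] = 5a is 1 byte ≤ B = 3; zero-pad to 3 bytes: K' = 5a 00 00.
K' ⊕ ipad = 6c 36 36.  K' ⊕ opad = 06 5c 5c.
Inner input = (K'⊕ipad) ∥ m = 6c 36 36 ∥ 24 3e 83.
Inner hash: sum = 108+54+54+36+62+131 = 445 → 01 bd.
Outer input = (K'⊕opad) ∥ inner = 06 5c 5c ∥ 01 bd.
Outer hash (tag): sum = 6+92+92+1+189 = 380 → 01 7c.

017c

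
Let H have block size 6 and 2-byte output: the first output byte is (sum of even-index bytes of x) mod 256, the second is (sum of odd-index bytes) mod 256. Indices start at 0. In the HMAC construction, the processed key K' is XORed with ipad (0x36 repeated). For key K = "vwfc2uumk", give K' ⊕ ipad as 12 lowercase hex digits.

Key "vwfc2uumk" = 76 77 66 63 32 75 75 6d 6b is 9 bytes > B = 6, so hash it first: H(key) = ee bc, then zero-pad to 6 bytes: K' = ee bc 00 00 00 00.
XOR each byte with 0x36: ee⊕36=d8, bc⊕36=8a, 00⊕36=36, 00⊕36=36, 00⊕36=36, 00⊕36=36.

d88a36363636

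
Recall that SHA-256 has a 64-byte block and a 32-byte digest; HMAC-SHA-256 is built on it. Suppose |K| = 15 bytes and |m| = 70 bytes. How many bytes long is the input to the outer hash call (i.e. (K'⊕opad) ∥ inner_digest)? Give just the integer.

Key is 15 ≤ 64 bytes, zero-padded: |K'| = 64.
Outer input = (K'⊕opad) ∥ H(inner) → 64 + 32 = 96 bytes.

96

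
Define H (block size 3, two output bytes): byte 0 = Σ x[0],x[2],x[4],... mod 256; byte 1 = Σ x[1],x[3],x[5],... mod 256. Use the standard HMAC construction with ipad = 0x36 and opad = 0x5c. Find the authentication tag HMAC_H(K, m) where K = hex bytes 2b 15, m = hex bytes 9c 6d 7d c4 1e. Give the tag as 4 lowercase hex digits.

2dcd

Key hex bytes 2b 15 is 2 bytes ≤ B = 3; zero-pad to 3 bytes: K' = 2b 15 00.
K' ⊕ ipad = 1d 23 36.  K' ⊕ opad = 77 49 5c.
Inner input = (K'⊕ipad) ∥ m = 1d 23 36 ∥ 9c 6d 7d c4 1e.
Inner hash: even-index sum = 388 mod 256 = 132; odd-index sum = 346 mod 256 = 90 → 84 5a.
Outer input = (K'⊕opad) ∥ inner = 77 49 5c ∥ 84 5a.
Outer hash (tag): even-index sum = 301 mod 256 = 45; odd-index sum = 205 mod 256 = 205 → 2d cd.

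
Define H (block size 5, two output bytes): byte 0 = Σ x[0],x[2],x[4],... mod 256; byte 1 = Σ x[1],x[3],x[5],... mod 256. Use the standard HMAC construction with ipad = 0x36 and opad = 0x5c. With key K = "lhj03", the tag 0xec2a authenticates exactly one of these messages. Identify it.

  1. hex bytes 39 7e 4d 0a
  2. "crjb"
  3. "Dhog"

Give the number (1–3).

3

Key "lhj03" = 6c 68 6a 30 33 is exactly B = 5 bytes: K' = 6c 68 6a 30 33.
K' ⊕ ipad = 5a 5e 5c 06 05; K' ⊕ opad = 30 34 36 6c 6f.
m1: inner = H(5a 5e 5c 06 05 39 7e 4d 0a) = 43 ea; tag = H(30 34 36 6c 6f 43 ea) = bfe3
m2: inner = H(5a 5e 5c 06 05 63 72 6a 62) = 8f 31; tag = H(30 34 36 6c 6f 8f 31) = 062f
m3: inner = H(5a 5e 5c 06 05 44 68 6f 67) = 8a 17; tag = H(30 34 36 6c 6f 8a 17) = ec2a ← matches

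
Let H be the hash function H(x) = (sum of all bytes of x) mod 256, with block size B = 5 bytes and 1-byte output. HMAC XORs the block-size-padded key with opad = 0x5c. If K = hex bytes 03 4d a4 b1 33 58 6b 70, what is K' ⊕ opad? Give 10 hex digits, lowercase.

Key hex bytes 03 4d a4 b1 33 58 6b 70 is 8 bytes > B = 5, so hash it first: H(key) = 0b, then zero-pad to 5 bytes: K' = 0b 00 00 00 00.
XOR each byte with 0x5c: 0b⊕5c=57, 00⊕5c=5c, 00⊕5c=5c, 00⊕5c=5c, 00⊕5c=5c.

575c5c5c5c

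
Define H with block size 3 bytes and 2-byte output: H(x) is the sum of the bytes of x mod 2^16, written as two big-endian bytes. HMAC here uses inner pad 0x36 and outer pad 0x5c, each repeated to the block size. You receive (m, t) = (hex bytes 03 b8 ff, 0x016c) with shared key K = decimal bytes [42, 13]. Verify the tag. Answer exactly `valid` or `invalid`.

valid

Key decimal bytes [42, 13] = 2a 0d is 2 bytes ≤ B = 3; zero-pad to 3 bytes: K' = 2a 0d 00.
K' ⊕ ipad = 1c 3b 36; K' ⊕ opad = 76 51 5c.
Inner hash: sum = 28+59+54+3+184+255 = 583 → 02 47.
Outer hash (recomputed tag): sum = 118+81+92+2+71 = 364 → 01 6c.
Recomputed tag = 016c; claimed = 016c → match.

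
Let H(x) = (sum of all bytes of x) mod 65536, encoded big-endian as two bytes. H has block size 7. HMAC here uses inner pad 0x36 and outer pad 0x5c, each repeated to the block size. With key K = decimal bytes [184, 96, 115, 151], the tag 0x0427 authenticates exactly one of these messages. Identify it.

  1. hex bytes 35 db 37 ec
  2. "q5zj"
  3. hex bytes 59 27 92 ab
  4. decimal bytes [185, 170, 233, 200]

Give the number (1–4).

2

Key decimal bytes [184, 96, 115, 151] = b8 60 73 97 is 4 bytes ≤ B = 7; zero-pad to 7 bytes: K' = b8 60 73 97 00 00 00.
K' ⊕ ipad = 8e 56 45 a1 36 36 36; K' ⊕ opad = e4 3c 2f cb 5c 5c 5c.
m1: inner = H(8e 56 45 a1 36 36 36 35 db 37 ec) = 04 9f; tag = H(e4 3c 2f cb 5c 5c 5c 04 9f) = 03d1
m2: inner = H(8e 56 45 a1 36 36 36 71 35 7a 6a) = 03 f6; tag = H(e4 3c 2f cb 5c 5c 5c 03 f6) = 0427 ← matches
m3: inner = H(8e 56 45 a1 36 36 36 59 27 92 ab) = 04 29; tag = H(e4 3c 2f cb 5c 5c 5c 04 29) = 035b
m4: inner = H(8e 56 45 a1 36 36 36 b9 aa e9 c8) = 05 80; tag = H(e4 3c 2f cb 5c 5c 5c 05 80) = 03b3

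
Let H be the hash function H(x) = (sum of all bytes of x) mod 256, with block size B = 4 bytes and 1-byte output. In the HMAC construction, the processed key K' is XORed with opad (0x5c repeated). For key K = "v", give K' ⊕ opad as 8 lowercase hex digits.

Key "v" = 76 is 1 byte ≤ B = 4; zero-pad to 4 bytes: K' = 76 00 00 00.
XOR each byte with 0x5c: 76⊕5c=2a, 00⊕5c=5c, 00⊕5c=5c, 00⊕5c=5c.

2a5c5c5c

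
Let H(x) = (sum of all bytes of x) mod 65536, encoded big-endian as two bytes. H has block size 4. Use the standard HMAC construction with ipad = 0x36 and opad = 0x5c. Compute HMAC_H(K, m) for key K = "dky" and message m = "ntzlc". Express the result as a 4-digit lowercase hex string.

0152

Key "dky" = 64 6b 79 is 3 bytes ≤ B = 4; zero-pad to 4 bytes: K' = 64 6b 79 00.
K' ⊕ ipad = 52 5d 4f 36.  K' ⊕ opad = 38 37 25 5c.
Inner input = (K'⊕ipad) ∥ m = 52 5d 4f 36 ∥ 6e 74 7a 6c 63.
Inner hash: sum = 82+93+79+54+110+116+122+108+99 = 863 → 03 5f.
Outer input = (K'⊕opad) ∥ inner = 38 37 25 5c ∥ 03 5f.
Outer hash (tag): sum = 56+55+37+92+3+95 = 338 → 01 52.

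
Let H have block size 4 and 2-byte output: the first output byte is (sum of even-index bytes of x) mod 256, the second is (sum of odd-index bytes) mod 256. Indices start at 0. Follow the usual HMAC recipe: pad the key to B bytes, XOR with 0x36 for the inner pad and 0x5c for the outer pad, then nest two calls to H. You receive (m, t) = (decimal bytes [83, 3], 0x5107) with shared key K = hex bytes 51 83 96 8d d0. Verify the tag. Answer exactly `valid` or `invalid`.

valid

Key hex bytes 51 83 96 8d d0 is 5 bytes > B = 4, so hash it first: H(key) = b7 10, then zero-pad to 4 bytes: K' = b7 10 00 00.
K' ⊕ ipad = 81 26 36 36; K' ⊕ opad = eb 4c 5c 5c.
Inner hash: even-index sum = 266 mod 256 = 10; odd-index sum = 95 mod 256 = 95 → 0a 5f.
Outer hash (recomputed tag): even-index sum = 337 mod 256 = 81; odd-index sum = 263 mod 256 = 7 → 51 07.
Recomputed tag = 5107; claimed = 5107 → match.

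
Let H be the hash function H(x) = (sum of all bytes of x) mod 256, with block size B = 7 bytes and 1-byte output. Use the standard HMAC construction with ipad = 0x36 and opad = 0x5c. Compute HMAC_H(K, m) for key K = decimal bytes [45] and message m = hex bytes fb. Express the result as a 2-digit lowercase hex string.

f3

Key decimal bytes [45] = 2d is 1 byte ≤ B = 7; zero-pad to 7 bytes: K' = 2d 00 00 00 00 00 00.
K' ⊕ ipad = 1b 36 36 36 36 36 36.  K' ⊕ opad = 71 5c 5c 5c 5c 5c 5c.
Inner input = (K'⊕ipad) ∥ m = 1b 36 36 36 36 36 36 ∥ fb.
Inner hash: sum = 27+54+54+54+54+54+54+251 = 602; mod 256 = 90 → 5a.
Outer input = (K'⊕opad) ∥ inner = 71 5c 5c 5c 5c 5c 5c ∥ 5a.
Outer hash (tag): sum = 113+92+92+92+92+92+92+90 = 755; mod 256 = 243 → f3.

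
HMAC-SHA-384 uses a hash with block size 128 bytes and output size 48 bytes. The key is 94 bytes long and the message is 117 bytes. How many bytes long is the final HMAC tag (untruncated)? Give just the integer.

48

The tag is one SHA-384 digest: 48 bytes.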